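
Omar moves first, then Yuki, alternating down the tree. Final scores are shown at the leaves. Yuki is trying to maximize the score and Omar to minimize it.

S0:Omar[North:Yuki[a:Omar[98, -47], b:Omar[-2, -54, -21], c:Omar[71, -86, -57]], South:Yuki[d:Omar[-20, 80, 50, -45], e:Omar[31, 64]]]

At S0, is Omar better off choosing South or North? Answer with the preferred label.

d (Omar): min(-20, 80, 50, -45) = -45
e (Omar): min(31, 64) = 31
South (Yuki): max(-45, 31) = 31
a (Omar): min(98, -47) = -47
b (Omar): min(-2, -54, -21) = -54
c (Omar): min(71, -86, -57) = -86
North (Yuki): max(-47, -54, -86) = -47
Omar prefers the lower value; South=31, North=-47. North is better since -47 < 31.

North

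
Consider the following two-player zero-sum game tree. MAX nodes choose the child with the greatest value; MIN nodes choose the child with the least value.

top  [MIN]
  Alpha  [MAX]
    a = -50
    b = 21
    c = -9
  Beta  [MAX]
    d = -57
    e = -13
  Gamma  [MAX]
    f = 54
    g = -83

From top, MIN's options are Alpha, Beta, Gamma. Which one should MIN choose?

Alpha (MAX): max(-50, 21, -9) = 21
Beta (MAX): max(-57, -13) = -13
Gamma (MAX): max(54, -83) = 54
top (MIN): min(21, -13, 54) = -13
MIN at top wants the lowest of {Alpha=21, Beta=-13, Gamma=54}, so chooses Beta.

Beta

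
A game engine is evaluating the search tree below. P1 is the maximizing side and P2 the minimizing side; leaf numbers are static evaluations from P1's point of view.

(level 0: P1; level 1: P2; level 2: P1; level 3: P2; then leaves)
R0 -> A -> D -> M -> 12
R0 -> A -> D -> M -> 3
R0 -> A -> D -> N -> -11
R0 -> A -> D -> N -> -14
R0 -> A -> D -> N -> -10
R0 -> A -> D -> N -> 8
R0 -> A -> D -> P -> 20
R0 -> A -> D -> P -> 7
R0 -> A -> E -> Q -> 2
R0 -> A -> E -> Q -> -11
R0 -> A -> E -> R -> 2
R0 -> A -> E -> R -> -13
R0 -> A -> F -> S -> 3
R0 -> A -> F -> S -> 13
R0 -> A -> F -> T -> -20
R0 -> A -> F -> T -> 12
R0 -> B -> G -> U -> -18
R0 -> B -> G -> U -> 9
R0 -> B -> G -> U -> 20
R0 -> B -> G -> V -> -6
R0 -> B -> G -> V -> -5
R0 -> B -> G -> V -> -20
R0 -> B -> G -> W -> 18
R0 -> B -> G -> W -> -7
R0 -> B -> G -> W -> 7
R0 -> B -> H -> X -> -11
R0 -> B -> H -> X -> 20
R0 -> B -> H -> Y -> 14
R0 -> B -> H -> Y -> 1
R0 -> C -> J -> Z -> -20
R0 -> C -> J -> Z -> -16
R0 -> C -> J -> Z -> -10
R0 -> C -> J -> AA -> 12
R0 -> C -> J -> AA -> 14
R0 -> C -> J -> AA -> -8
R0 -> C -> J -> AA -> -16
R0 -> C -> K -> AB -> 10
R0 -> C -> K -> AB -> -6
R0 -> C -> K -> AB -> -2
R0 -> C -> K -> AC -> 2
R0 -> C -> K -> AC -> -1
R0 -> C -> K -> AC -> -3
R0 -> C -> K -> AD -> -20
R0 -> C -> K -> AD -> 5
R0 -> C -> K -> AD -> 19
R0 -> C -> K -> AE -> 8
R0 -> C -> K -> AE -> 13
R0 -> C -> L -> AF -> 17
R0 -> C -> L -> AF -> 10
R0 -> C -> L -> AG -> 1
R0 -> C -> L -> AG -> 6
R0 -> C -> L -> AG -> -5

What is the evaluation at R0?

M (P2): min(12, 3) = 3
N (P2): min(-11, -14, -10, 8) = -14
P (P2): min(20, 7) = 7
D (P1): max(3, -14, 7) = 7
Q (P2): min(2, -11) = -11
R (P2): min(2, -13) = -13
E (P1): max(-11, -13) = -11
S (P2): min(3, 13) = 3
T (P2): min(-20, 12) = -20
F (P1): max(3, -20) = 3
A (P2): min(7, -11, 3) = -11
U (P2): min(-18, 9, 20) = -18
V (P2): min(-6, -5, -20) = -20
W (P2): min(18, -7, 7) = -7
G (P1): max(-18, -20, -7) = -7
X (P2): min(-11, 20) = -11
Y (P2): min(14, 1) = 1
H (P1): max(-11, 1) = 1
B (P2): min(-7, 1) = -7
Z (P2): min(-20, -16, -10) = -20
AA (P2): min(12, 14, -8, -16) = -16
J (P1): max(-20, -16) = -16
AB (P2): min(10, -6, -2) = -6
AC (P2): min(2, -1, -3) = -3
AD (P2): min(-20, 5, 19) = -20
AE (P2): min(8, 13) = 8
K (P1): max(-6, -3, -20, 8) = 8
AF (P2): min(17, 10) = 10
AG (P2): min(1, 6, -5) = -5
L (P1): max(10, -5) = 10
C (P2): min(-16, 8, 10) = -16
R0 (P1): max(-11, -7, -16) = -7

-7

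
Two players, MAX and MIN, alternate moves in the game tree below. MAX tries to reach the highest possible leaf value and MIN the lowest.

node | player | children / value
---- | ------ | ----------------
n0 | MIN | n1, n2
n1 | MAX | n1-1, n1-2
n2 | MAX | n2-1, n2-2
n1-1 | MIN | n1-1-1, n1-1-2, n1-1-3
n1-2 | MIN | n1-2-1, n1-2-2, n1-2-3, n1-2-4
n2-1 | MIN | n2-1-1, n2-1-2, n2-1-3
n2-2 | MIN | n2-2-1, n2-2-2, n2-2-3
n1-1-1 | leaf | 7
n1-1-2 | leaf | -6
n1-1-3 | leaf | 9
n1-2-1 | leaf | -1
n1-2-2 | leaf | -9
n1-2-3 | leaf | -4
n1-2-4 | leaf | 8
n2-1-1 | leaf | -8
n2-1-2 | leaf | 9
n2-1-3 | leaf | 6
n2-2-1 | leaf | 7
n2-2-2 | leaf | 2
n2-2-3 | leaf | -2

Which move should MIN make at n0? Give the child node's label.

n1-1 (MIN): min(7, -6, 9) = -6
n1-2 (MIN): min(-1, -9, -4, 8) = -9
n1 (MAX): max(-6, -9) = -6
n2-1 (MIN): min(-8, 9, 6) = -8
n2-2 (MIN): min(7, 2, -2) = -2
n2 (MAX): max(-8, -2) = -2
n0 (MIN): min(-6, -2) = -6
MIN at n0 wants the lowest of {n1=-6, n2=-2}, so chooses n1.

n1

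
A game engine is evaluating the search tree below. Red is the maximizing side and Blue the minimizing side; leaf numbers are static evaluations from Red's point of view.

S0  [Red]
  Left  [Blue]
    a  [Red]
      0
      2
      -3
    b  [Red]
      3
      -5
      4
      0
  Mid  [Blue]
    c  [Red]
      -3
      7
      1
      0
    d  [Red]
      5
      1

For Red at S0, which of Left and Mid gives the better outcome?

a (Red): max(0, 2, -3) = 2
b (Red): max(3, -5, 4, 0) = 4
Left (Blue): min(2, 4) = 2
c (Red): max(-3, 7, 1, 0) = 7
d (Red): max(5, 1) = 5
Mid (Blue): min(7, 5) = 5
Red prefers the higher value; Left=2, Mid=5. Mid is better since 5 > 2.

Mid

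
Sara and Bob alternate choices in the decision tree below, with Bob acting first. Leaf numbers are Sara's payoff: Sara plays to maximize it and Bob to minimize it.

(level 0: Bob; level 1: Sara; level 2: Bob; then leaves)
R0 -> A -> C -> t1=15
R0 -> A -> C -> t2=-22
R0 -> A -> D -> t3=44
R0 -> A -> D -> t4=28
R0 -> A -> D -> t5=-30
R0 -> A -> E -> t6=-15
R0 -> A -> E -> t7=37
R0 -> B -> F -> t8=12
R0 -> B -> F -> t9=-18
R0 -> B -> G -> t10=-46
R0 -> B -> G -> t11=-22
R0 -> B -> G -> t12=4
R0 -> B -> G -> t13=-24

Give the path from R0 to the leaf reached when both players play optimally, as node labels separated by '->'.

C (Bob): min(15, -22) = -22
D (Bob): min(44, 28, -30) = -30
E (Bob): min(-15, 37) = -15
A (Sara): max(-22, -30, -15) = -15
F (Bob): min(12, -18) = -18
G (Bob): min(-46, -22, 4, -24) = -46
B (Sara): max(-18, -46) = -18
R0 (Bob): min(-15, -18) = -18
At R0, Bob picks B (lowest: -18).
At B, Sara picks F (highest: -18).
At F, Bob picks t9 (lowest: -18).
Terminal value -18.

R0 -> B -> F -> t9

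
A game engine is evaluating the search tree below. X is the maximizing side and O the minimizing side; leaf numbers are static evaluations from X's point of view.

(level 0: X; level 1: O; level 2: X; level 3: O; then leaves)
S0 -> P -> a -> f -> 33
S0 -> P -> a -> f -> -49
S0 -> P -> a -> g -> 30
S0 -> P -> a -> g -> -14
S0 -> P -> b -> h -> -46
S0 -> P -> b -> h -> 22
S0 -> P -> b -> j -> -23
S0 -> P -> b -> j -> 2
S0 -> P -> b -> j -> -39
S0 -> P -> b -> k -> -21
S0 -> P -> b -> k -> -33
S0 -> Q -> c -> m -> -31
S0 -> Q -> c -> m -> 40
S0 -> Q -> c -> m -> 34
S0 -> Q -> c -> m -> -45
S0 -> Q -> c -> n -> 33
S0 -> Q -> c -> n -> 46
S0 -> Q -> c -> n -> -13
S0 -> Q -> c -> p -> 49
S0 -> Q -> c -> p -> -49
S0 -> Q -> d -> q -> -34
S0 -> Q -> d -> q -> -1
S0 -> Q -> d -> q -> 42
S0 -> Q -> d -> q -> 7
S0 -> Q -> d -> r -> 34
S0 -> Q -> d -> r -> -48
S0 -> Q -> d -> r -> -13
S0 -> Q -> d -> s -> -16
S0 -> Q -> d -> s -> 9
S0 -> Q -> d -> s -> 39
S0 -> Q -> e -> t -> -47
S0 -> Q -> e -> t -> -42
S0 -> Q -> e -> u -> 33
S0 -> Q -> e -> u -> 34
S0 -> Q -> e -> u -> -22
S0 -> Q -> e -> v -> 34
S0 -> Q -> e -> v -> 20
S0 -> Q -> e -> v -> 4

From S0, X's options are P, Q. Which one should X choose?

Q

f (O): min(33, -49) = -49
g (O): min(30, -14) = -14
a (X): max(-49, -14) = -14
h (O): min(-46, 22) = -46
j (O): min(-23, 2, -39) = -39
k (O): min(-21, -33) = -33
b (X): max(-46, -39, -33) = -33
P (O): min(-14, -33) = -33
m (O): min(-31, 40, 34, -45) = -45
n (O): min(33, 46, -13) = -13
p (O): min(49, -49) = -49
c (X): max(-45, -13, -49) = -13
q (O): min(-34, -1, 42, 7) = -34
r (O): min(34, -48, -13) = -48
s (O): min(-16, 9, 39) = -16
d (X): max(-34, -48, -16) = -16
t (O): min(-47, -42) = -47
u (O): min(33, 34, -22) = -22
v (O): min(34, 20, 4) = 4
e (X): max(-47, -22, 4) = 4
Q (O): min(-13, -16, 4) = -16
S0 (X): max(-33, -16) = -16
X at S0 wants the highest of {P=-33, Q=-16}, so chooses Q.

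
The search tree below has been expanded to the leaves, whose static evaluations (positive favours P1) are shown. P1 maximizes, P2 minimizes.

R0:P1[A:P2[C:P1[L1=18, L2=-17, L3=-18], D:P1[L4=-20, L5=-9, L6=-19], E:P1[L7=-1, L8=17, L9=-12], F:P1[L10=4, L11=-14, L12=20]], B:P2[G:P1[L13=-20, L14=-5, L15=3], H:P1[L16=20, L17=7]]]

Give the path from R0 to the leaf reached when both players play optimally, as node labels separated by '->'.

C (P1): max(18, -17, -18) = 18
D (P1): max(-20, -9, -19) = -9
E (P1): max(-1, 17, -12) = 17
F (P1): max(4, -14, 20) = 20
A (P2): min(18, -9, 17, 20) = -9
G (P1): max(-20, -5, 3) = 3
H (P1): max(20, 7) = 20
B (P2): min(3, 20) = 3
R0 (P1): max(-9, 3) = 3
At R0, P1 picks B (highest: 3).
At B, P2 picks G (lowest: 3).
At G, P1 picks L15 (highest: 3).
Terminal value 3.

R0 -> B -> G -> L15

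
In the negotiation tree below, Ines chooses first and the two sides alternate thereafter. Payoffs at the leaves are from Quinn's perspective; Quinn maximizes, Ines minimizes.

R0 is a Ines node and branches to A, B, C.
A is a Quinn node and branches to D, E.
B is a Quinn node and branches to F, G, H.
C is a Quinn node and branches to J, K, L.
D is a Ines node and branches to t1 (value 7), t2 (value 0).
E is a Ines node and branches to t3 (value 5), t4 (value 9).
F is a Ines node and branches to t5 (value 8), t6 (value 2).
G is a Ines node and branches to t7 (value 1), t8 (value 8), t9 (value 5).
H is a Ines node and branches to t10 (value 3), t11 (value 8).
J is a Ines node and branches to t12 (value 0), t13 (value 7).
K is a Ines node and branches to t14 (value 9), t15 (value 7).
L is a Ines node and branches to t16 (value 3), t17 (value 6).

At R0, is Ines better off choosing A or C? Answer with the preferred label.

D (Ines): min(7, 0) = 0
E (Ines): min(5, 9) = 5
A (Quinn): max(0, 5) = 5
J (Ines): min(0, 7) = 0
K (Ines): min(9, 7) = 7
L (Ines): min(3, 6) = 3
C (Quinn): max(0, 7, 3) = 7
Ines prefers the lower value; A=5, C=7. A is better since 5 < 7.

A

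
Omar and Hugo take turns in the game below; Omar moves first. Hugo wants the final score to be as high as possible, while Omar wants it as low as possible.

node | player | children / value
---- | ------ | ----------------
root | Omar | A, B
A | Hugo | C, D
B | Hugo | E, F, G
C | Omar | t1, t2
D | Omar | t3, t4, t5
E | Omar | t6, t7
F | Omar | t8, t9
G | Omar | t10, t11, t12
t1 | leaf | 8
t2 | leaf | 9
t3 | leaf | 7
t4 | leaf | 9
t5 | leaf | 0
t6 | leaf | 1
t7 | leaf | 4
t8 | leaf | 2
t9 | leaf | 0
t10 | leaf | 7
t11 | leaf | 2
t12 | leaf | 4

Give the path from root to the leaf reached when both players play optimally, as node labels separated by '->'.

C (Omar): min(8, 9) = 8
D (Omar): min(7, 9, 0) = 0
A (Hugo): max(8, 0) = 8
E (Omar): min(1, 4) = 1
F (Omar): min(2, 0) = 0
G (Omar): min(7, 2, 4) = 2
B (Hugo): max(1, 0, 2) = 2
root (Omar): min(8, 2) = 2
At root, Omar picks B (lowest: 2).
At B, Hugo picks G (highest: 2).
At G, Omar picks t11 (lowest: 2).
Terminal value 2.

root -> B -> G -> t11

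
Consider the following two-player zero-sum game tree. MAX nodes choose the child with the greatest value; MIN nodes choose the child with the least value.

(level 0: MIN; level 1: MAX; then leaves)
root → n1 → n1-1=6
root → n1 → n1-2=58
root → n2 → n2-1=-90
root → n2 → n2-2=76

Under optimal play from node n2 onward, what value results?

n2 (MAX): max(-90, 76) = 76

76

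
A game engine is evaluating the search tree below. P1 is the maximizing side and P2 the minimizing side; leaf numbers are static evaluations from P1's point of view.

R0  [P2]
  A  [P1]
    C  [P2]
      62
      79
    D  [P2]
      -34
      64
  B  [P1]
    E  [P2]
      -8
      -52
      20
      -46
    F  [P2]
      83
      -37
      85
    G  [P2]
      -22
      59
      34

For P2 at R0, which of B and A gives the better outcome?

E (P2): min(-8, -52, 20, -46) = -52
F (P2): min(83, -37, 85) = -37
G (P2): min(-22, 59, 34) = -22
B (P1): max(-52, -37, -22) = -22
C (P2): min(62, 79) = 62
D (P2): min(-34, 64) = -34
A (P1): max(62, -34) = 62
P2 prefers the lower value; B=-22, A=62. B is better since -22 < 62.

B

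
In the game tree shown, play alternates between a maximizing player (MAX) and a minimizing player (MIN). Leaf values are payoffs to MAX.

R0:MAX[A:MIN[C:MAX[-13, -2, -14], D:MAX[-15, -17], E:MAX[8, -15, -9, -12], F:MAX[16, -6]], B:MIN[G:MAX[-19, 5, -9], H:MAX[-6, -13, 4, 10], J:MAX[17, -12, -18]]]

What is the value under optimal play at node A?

-15

C (MAX): max(-13, -2, -14) = -2
D (MAX): max(-15, -17) = -15
E (MAX): max(8, -15, -9, -12) = 8
F (MAX): max(16, -6) = 16
A (MIN): min(-2, -15, 8, 16) = -15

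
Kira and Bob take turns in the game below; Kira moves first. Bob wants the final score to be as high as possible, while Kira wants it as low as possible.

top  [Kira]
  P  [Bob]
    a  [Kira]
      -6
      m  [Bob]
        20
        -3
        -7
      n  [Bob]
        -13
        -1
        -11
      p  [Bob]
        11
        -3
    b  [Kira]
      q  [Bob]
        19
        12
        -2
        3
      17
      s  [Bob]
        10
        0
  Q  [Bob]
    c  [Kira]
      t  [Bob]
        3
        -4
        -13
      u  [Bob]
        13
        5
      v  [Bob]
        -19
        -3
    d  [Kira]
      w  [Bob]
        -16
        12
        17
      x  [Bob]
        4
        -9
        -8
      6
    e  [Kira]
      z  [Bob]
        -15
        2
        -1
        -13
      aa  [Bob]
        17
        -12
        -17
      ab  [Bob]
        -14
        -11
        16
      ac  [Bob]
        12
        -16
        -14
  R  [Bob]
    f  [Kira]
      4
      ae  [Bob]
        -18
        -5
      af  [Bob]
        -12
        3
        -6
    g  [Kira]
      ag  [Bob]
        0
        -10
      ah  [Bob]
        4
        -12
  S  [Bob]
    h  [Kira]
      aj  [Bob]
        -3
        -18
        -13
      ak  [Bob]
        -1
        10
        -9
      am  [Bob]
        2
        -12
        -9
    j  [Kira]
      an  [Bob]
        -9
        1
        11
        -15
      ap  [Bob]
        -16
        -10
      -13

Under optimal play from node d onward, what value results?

w (Bob): max(-16, 12, 17) = 17
x (Bob): max(4, -9, -8) = 4
d (Kira): min(17, 4, 6) = 4

4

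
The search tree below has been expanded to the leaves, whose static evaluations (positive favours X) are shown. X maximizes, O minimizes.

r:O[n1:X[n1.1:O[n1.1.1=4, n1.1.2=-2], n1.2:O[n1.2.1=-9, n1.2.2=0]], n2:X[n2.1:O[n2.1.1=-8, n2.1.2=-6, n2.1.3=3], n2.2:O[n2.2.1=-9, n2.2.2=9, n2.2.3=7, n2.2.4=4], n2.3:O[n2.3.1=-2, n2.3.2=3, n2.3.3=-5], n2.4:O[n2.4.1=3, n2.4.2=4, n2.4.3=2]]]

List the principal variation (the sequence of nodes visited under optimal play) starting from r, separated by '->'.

r -> n1 -> n1.1 -> n1.1.2

n1.1 (O): min(4, -2) = -2
n1.2 (O): min(-9, 0) = -9
n1 (X): max(-2, -9) = -2
n2.1 (O): min(-8, -6, 3) = -8
n2.2 (O): min(-9, 9, 7, 4) = -9
n2.3 (O): min(-2, 3, -5) = -5
n2.4 (O): min(3, 4, 2) = 2
n2 (X): max(-8, -9, -5, 2) = 2
r (O): min(-2, 2) = -2
At r, O picks n1 (lowest: -2).
At n1, X picks n1.1 (highest: -2).
At n1.1, O picks n1.1.2 (lowest: -2).
Terminal value -2.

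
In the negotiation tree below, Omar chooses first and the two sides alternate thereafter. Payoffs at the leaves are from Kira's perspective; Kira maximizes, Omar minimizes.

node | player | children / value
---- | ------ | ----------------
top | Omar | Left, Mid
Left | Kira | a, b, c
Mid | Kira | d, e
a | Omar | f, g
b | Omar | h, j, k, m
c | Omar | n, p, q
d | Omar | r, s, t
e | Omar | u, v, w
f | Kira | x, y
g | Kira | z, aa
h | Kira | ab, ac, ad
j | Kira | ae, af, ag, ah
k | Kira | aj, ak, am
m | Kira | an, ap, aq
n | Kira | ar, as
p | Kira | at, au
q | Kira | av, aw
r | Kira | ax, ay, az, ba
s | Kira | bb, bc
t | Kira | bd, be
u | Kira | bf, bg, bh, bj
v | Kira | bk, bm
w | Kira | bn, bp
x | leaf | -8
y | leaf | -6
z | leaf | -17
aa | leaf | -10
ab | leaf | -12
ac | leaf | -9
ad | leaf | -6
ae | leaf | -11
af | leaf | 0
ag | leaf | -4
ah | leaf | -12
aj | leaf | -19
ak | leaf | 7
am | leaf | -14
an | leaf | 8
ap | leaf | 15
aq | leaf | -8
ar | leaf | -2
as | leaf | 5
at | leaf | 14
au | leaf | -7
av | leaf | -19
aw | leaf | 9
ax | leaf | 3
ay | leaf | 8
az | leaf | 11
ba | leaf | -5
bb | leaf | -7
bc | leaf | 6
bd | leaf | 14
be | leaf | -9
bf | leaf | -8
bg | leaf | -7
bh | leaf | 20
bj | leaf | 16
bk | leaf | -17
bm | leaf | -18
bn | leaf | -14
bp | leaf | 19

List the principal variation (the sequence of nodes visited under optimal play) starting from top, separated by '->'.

top -> Left -> c -> n -> as

f (Kira): max(-8, -6) = -6
g (Kira): max(-17, -10) = -10
a (Omar): min(-6, -10) = -10
h (Kira): max(-12, -9, -6) = -6
j (Kira): max(-11, 0, -4, -12) = 0
k (Kira): max(-19, 7, -14) = 7
m (Kira): max(8, 15, -8) = 15
b (Omar): min(-6, 0, 7, 15) = -6
n (Kira): max(-2, 5) = 5
p (Kira): max(14, -7) = 14
q (Kira): max(-19, 9) = 9
c (Omar): min(5, 14, 9) = 5
Left (Kira): max(-10, -6, 5) = 5
r (Kira): max(3, 8, 11, -5) = 11
s (Kira): max(-7, 6) = 6
t (Kira): max(14, -9) = 14
d (Omar): min(11, 6, 14) = 6
u (Kira): max(-8, -7, 20, 16) = 20
v (Kira): max(-17, -18) = -17
w (Kira): max(-14, 19) = 19
e (Omar): min(20, -17, 19) = -17
Mid (Kira): max(6, -17) = 6
top (Omar): min(5, 6) = 5
At top, Omar picks Left (lowest: 5).
At Left, Kira picks c (highest: 5).
At c, Omar picks n (lowest: 5).
At n, Kira picks as (highest: 5).
Terminal value 5.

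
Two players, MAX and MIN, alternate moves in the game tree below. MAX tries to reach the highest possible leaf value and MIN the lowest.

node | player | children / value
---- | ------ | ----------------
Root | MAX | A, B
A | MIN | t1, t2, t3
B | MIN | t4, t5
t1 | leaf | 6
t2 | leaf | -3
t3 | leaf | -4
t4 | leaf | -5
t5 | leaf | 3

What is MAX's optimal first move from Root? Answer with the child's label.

A

A (MIN): min(6, -3, -4) = -4
B (MIN): min(-5, 3) = -5
Root (MAX): max(-4, -5) = -4
MAX at Root wants the highest of {A=-4, B=-5}, so chooses A.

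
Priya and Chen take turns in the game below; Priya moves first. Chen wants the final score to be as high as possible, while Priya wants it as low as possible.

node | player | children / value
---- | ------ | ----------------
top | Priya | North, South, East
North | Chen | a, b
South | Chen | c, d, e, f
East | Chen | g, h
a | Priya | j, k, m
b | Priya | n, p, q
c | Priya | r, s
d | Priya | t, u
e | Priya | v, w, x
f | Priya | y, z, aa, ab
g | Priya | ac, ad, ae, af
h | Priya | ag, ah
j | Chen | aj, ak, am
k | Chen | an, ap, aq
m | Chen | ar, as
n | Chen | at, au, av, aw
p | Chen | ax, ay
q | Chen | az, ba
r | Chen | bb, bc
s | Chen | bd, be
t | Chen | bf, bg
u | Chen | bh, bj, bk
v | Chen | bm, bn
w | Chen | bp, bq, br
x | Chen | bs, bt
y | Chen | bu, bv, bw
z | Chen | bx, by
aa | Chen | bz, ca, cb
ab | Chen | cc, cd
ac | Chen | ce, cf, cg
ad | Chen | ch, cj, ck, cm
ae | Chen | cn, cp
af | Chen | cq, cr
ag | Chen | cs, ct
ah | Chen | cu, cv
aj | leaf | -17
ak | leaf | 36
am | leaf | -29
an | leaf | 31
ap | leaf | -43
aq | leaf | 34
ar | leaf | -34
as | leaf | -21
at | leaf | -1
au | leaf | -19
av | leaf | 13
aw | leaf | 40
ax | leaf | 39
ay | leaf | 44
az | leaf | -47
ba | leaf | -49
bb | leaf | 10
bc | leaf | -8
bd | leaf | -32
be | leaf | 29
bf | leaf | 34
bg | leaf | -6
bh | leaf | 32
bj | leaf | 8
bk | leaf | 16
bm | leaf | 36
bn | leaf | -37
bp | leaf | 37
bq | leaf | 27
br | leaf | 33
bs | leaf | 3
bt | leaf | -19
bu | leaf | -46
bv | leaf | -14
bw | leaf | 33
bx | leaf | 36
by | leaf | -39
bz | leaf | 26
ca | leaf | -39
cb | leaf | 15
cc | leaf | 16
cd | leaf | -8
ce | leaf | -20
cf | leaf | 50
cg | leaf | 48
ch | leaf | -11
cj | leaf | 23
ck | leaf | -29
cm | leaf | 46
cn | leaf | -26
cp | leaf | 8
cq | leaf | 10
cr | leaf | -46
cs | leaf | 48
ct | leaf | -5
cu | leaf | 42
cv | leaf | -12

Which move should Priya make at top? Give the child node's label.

North

j (Chen): max(-17, 36, -29) = 36
k (Chen): max(31, -43, 34) = 34
m (Chen): max(-34, -21) = -21
a (Priya): min(36, 34, -21) = -21
n (Chen): max(-1, -19, 13, 40) = 40
p (Chen): max(39, 44) = 44
q (Chen): max(-47, -49) = -47
b (Priya): min(40, 44, -47) = -47
North (Chen): max(-21, -47) = -21
r (Chen): max(10, -8) = 10
s (Chen): max(-32, 29) = 29
c (Priya): min(10, 29) = 10
t (Chen): max(34, -6) = 34
u (Chen): max(32, 8, 16) = 32
d (Priya): min(34, 32) = 32
v (Chen): max(36, -37) = 36
w (Chen): max(37, 27, 33) = 37
x (Chen): max(3, -19) = 3
e (Priya): min(36, 37, 3) = 3
y (Chen): max(-46, -14, 33) = 33
z (Chen): max(36, -39) = 36
aa (Chen): max(26, -39, 15) = 26
ab (Chen): max(16, -8) = 16
f (Priya): min(33, 36, 26, 16) = 16
South (Chen): max(10, 32, 3, 16) = 32
ac (Chen): max(-20, 50, 48) = 50
ad (Chen): max(-11, 23, -29, 46) = 46
ae (Chen): max(-26, 8) = 8
af (Chen): max(10, -46) = 10
g (Priya): min(50, 46, 8, 10) = 8
ag (Chen): max(48, -5) = 48
ah (Chen): max(42, -12) = 42
h (Priya): min(48, 42) = 42
East (Chen): max(8, 42) = 42
top (Priya): min(-21, 32, 42) = -21
Priya at top wants the lowest of {North=-21, South=32, East=42}, so chooses North.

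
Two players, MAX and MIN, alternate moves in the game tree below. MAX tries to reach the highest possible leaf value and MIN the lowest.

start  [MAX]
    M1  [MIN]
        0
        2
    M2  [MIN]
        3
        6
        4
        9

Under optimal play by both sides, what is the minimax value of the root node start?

3

M1 (MIN): min(0, 2) = 0
M2 (MIN): min(3, 6, 4, 9) = 3
start (MAX): max(0, 3) = 3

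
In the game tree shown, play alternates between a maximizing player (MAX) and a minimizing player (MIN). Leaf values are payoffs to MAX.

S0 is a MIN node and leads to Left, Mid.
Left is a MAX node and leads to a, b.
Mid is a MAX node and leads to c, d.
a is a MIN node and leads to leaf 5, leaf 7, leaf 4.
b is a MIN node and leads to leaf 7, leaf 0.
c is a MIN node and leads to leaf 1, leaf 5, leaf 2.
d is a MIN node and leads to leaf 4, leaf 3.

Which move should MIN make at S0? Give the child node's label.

Mid

a (MIN): min(5, 7, 4) = 4
b (MIN): min(7, 0) = 0
Left (MAX): max(4, 0) = 4
c (MIN): min(1, 5, 2) = 1
d (MIN): min(4, 3) = 3
Mid (MAX): max(1, 3) = 3
S0 (MIN): min(4, 3) = 3
MIN at S0 wants the lowest of {Left=4, Mid=3}, so chooses Mid.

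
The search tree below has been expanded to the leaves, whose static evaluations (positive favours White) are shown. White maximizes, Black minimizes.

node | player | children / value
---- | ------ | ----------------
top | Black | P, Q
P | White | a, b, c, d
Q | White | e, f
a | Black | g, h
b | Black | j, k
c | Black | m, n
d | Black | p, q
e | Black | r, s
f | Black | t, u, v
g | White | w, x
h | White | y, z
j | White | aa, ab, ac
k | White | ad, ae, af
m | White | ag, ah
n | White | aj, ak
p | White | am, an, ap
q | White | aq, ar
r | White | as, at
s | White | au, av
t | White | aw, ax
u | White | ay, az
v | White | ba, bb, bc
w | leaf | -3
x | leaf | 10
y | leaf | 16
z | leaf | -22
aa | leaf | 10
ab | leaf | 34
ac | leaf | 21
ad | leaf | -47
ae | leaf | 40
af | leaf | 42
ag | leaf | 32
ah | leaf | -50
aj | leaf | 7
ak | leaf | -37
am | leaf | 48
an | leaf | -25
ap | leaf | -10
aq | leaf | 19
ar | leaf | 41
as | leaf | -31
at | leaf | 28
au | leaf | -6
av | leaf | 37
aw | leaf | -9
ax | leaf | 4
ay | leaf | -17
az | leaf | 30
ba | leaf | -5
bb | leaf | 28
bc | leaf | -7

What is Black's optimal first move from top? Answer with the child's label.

Q

g (White): max(-3, 10) = 10
h (White): max(16, -22) = 16
a (Black): min(10, 16) = 10
j (White): max(10, 34, 21) = 34
k (White): max(-47, 40, 42) = 42
b (Black): min(34, 42) = 34
m (White): max(32, -50) = 32
n (White): max(7, -37) = 7
c (Black): min(32, 7) = 7
p (White): max(48, -25, -10) = 48
q (White): max(19, 41) = 41
d (Black): min(48, 41) = 41
P (White): max(10, 34, 7, 41) = 41
r (White): max(-31, 28) = 28
s (White): max(-6, 37) = 37
e (Black): min(28, 37) = 28
t (White): max(-9, 4) = 4
u (White): max(-17, 30) = 30
v (White): max(-5, 28, -7) = 28
f (Black): min(4, 30, 28) = 4
Q (White): max(28, 4) = 28
top (Black): min(41, 28) = 28
Black at top wants the lowest of {P=41, Q=28}, so chooses Q.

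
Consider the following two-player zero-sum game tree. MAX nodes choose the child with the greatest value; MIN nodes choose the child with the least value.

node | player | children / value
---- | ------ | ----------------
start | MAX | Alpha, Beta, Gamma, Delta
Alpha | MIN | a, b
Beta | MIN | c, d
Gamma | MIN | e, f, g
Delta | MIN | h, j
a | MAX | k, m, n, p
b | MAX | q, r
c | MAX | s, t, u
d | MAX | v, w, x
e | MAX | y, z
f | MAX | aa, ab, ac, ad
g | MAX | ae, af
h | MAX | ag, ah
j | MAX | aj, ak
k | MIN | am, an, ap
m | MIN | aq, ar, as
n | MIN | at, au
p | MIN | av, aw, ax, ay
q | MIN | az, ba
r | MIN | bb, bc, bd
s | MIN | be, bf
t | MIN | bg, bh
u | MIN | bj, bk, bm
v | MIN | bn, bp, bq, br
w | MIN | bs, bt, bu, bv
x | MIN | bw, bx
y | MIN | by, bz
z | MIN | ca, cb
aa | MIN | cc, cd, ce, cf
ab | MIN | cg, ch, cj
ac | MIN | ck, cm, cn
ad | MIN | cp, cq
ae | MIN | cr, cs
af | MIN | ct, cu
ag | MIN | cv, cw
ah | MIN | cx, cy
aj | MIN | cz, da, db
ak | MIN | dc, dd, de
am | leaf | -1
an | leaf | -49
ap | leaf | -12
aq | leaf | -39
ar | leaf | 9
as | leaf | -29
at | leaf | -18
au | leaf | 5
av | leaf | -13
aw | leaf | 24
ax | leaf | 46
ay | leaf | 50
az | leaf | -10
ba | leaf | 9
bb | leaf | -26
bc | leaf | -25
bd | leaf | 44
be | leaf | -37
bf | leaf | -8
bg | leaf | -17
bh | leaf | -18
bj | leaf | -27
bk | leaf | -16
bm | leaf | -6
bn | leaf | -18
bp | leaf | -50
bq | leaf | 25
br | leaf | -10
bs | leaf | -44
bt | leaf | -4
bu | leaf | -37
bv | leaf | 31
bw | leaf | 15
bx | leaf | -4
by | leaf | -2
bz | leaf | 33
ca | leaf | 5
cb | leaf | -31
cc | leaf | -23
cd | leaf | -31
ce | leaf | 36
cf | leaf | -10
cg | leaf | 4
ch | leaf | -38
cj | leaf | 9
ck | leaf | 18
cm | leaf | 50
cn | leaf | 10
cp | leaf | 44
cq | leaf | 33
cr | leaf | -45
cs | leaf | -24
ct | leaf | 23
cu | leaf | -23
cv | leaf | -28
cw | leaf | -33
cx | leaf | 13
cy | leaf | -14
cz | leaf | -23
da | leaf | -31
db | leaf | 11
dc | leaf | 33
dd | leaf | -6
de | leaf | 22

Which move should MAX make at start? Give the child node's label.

Alpha

k (MIN): min(-1, -49, -12) = -49
m (MIN): min(-39, 9, -29) = -39
n (MIN): min(-18, 5) = -18
p (MIN): min(-13, 24, 46, 50) = -13
a (MAX): max(-49, -39, -18, -13) = -13
q (MIN): min(-10, 9) = -10
r (MIN): min(-26, -25, 44) = -26
b (MAX): max(-10, -26) = -10
Alpha (MIN): min(-13, -10) = -13
s (MIN): min(-37, -8) = -37
t (MIN): min(-17, -18) = -18
u (MIN): min(-27, -16, -6) = -27
c (MAX): max(-37, -18, -27) = -18
v (MIN): min(-18, -50, 25, -10) = -50
w (MIN): min(-44, -4, -37, 31) = -44
x (MIN): min(15, -4) = -4
d (MAX): max(-50, -44, -4) = -4
Beta (MIN): min(-18, -4) = -18
y (MIN): min(-2, 33) = -2
z (MIN): min(5, -31) = -31
e (MAX): max(-2, -31) = -2
aa (MIN): min(-23, -31, 36, -10) = -31
ab (MIN): min(4, -38, 9) = -38
ac (MIN): min(18, 50, 10) = 10
ad (MIN): min(44, 33) = 33
f (MAX): max(-31, -38, 10, 33) = 33
ae (MIN): min(-45, -24) = -45
af (MIN): min(23, -23) = -23
g (MAX): max(-45, -23) = -23
Gamma (MIN): min(-2, 33, -23) = -23
ag (MIN): min(-28, -33) = -33
ah (MIN): min(13, -14) = -14
h (MAX): max(-33, -14) = -14
aj (MIN): min(-23, -31, 11) = -31
ak (MIN): min(33, -6, 22) = -6
j (MAX): max(-31, -6) = -6
Delta (MIN): min(-14, -6) = -14
start (MAX): max(-13, -18, -23, -14) = -13
MAX at start wants the highest of {Alpha=-13, Beta=-18, Gamma=-23, Delta=-14}, so chooses Alpha.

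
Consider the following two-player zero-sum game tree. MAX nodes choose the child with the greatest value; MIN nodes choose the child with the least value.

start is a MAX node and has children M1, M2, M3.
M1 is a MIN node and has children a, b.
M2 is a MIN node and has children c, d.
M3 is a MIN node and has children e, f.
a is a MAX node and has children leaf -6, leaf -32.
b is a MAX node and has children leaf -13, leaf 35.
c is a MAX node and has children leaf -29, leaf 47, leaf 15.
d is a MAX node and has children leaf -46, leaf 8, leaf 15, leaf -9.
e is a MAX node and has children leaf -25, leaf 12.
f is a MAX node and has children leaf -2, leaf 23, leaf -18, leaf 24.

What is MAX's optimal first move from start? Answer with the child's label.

M2

a (MAX): max(-6, -32) = -6
b (MAX): max(-13, 35) = 35
M1 (MIN): min(-6, 35) = -6
c (MAX): max(-29, 47, 15) = 47
d (MAX): max(-46, 8, 15, -9) = 15
M2 (MIN): min(47, 15) = 15
e (MAX): max(-25, 12) = 12
f (MAX): max(-2, 23, -18, 24) = 24
M3 (MIN): min(12, 24) = 12
start (MAX): max(-6, 15, 12) = 15
MAX at start wants the highest of {M1=-6, M2=15, M3=12}, so chooses M2.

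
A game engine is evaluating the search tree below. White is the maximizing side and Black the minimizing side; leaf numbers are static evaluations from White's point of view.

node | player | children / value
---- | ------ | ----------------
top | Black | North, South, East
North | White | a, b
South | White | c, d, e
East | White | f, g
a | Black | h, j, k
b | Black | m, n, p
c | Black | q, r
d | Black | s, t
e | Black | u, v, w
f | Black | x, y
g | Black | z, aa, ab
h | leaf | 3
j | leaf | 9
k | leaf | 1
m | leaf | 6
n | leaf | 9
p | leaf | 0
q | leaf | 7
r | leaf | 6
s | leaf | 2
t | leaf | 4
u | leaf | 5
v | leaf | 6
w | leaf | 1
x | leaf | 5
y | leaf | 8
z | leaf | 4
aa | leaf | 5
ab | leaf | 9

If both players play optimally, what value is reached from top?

a (Black): min(3, 9, 1) = 1
b (Black): min(6, 9, 0) = 0
North (White): max(1, 0) = 1
c (Black): min(7, 6) = 6
d (Black): min(2, 4) = 2
e (Black): min(5, 6, 1) = 1
South (White): max(6, 2, 1) = 6
f (Black): min(5, 8) = 5
g (Black): min(4, 5, 9) = 4
East (White): max(5, 4) = 5
top (Black): min(1, 6, 5) = 1

1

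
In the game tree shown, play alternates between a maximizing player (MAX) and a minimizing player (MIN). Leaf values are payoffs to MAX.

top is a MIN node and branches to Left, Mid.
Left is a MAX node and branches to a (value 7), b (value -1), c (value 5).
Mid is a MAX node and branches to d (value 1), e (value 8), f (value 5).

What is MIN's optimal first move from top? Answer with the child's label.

Left

Left (MAX): max(7, -1, 5) = 7
Mid (MAX): max(1, 8, 5) = 8
top (MIN): min(7, 8) = 7
MIN at top wants the lowest of {Left=7, Mid=8}, so chooses Left.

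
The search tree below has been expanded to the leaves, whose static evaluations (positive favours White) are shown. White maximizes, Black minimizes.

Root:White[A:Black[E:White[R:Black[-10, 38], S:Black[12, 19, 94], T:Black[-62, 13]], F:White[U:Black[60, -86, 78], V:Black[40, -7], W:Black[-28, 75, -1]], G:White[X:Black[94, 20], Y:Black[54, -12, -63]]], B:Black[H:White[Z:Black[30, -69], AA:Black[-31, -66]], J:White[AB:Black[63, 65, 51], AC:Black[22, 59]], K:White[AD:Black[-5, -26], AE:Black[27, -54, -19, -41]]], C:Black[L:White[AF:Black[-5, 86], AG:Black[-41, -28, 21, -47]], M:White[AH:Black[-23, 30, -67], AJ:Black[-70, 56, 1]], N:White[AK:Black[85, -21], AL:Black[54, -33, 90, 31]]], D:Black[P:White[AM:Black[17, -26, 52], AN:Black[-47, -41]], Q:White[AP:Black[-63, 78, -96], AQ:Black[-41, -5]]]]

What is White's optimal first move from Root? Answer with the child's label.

A

R (Black): min(-10, 38) = -10
S (Black): min(12, 19, 94) = 12
T (Black): min(-62, 13) = -62
E (White): max(-10, 12, -62) = 12
U (Black): min(60, -86, 78) = -86
V (Black): min(40, -7) = -7
W (Black): min(-28, 75, -1) = -28
F (White): max(-86, -7, -28) = -7
X (Black): min(94, 20) = 20
Y (Black): min(54, -12, -63) = -63
G (White): max(20, -63) = 20
A (Black): min(12, -7, 20) = -7
Z (Black): min(30, -69) = -69
AA (Black): min(-31, -66) = -66
H (White): max(-69, -66) = -66
AB (Black): min(63, 65, 51) = 51
AC (Black): min(22, 59) = 22
J (White): max(51, 22) = 51
AD (Black): min(-5, -26) = -26
AE (Black): min(27, -54, -19, -41) = -54
K (White): max(-26, -54) = -26
B (Black): min(-66, 51, -26) = -66
AF (Black): min(-5, 86) = -5
AG (Black): min(-41, -28, 21, -47) = -47
L (White): max(-5, -47) = -5
AH (Black): min(-23, 30, -67) = -67
AJ (Black): min(-70, 56, 1) = -70
M (White): max(-67, -70) = -67
AK (Black): min(85, -21) = -21
AL (Black): min(54, -33, 90, 31) = -33
N (White): max(-21, -33) = -21
C (Black): min(-5, -67, -21) = -67
AM (Black): min(17, -26, 52) = -26
AN (Black): min(-47, -41) = -47
P (White): max(-26, -47) = -26
AP (Black): min(-63, 78, -96) = -96
AQ (Black): min(-41, -5) = -41
Q (White): max(-96, -41) = -41
D (Black): min(-26, -41) = -41
Root (White): max(-7, -66, -67, -41) = -7
White at Root wants the highest of {A=-7, B=-66, C=-67, D=-41}, so chooses A.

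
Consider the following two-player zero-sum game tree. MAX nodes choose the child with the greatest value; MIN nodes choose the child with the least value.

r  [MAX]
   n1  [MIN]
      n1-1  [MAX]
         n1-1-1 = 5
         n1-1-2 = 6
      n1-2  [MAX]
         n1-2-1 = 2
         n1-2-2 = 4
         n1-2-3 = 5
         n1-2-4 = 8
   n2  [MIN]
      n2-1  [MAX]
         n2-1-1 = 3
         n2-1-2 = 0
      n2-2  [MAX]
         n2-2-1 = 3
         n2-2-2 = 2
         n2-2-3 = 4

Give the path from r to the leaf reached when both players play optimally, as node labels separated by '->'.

n1-1 (MAX): max(5, 6) = 6
n1-2 (MAX): max(2, 4, 5, 8) = 8
n1 (MIN): min(6, 8) = 6
n2-1 (MAX): max(3, 0) = 3
n2-2 (MAX): max(3, 2, 4) = 4
n2 (MIN): min(3, 4) = 3
r (MAX): max(6, 3) = 6
At r, MAX picks n1 (highest: 6).
At n1, MIN picks n1-1 (lowest: 6).
At n1-1, MAX picks n1-1-2 (highest: 6).
Terminal value 6.

r -> n1 -> n1-1 -> n1-1-2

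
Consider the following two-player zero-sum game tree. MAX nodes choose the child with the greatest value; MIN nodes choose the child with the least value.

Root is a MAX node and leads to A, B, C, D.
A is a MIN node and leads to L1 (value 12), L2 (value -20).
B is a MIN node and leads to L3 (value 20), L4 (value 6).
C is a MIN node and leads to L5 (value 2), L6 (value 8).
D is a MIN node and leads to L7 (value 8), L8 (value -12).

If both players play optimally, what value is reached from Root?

6

A (MIN): min(12, -20) = -20
B (MIN): min(20, 6) = 6
C (MIN): min(2, 8) = 2
D (MIN): min(8, -12) = -12
Root (MAX): max(-20, 6, 2, -12) = 6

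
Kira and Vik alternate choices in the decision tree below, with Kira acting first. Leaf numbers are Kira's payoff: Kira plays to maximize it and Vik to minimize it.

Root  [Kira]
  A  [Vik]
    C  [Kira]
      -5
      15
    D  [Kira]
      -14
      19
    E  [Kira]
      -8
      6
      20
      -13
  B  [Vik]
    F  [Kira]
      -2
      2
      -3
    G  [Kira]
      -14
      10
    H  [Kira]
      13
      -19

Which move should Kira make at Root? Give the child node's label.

A

C (Kira): max(-5, 15) = 15
D (Kira): max(-14, 19) = 19
E (Kira): max(-8, 6, 20, -13) = 20
A (Vik): min(15, 19, 20) = 15
F (Kira): max(-2, 2, -3) = 2
G (Kira): max(-14, 10) = 10
H (Kira): max(13, -19) = 13
B (Vik): min(2, 10, 13) = 2
Root (Kira): max(15, 2) = 15
Kira at Root wants the highest of {A=15, B=2}, so chooses A.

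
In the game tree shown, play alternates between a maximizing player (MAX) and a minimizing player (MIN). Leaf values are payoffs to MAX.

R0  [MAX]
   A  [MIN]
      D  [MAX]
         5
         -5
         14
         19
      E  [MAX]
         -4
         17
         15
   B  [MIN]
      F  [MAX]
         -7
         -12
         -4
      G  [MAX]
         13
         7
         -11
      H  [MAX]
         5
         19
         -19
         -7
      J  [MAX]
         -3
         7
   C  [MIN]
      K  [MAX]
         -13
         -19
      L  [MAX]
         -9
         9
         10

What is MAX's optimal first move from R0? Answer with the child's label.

A

D (MAX): max(5, -5, 14, 19) = 19
E (MAX): max(-4, 17, 15) = 17
A (MIN): min(19, 17) = 17
F (MAX): max(-7, -12, -4) = -4
G (MAX): max(13, 7, -11) = 13
H (MAX): max(5, 19, -19, -7) = 19
J (MAX): max(-3, 7) = 7
B (MIN): min(-4, 13, 19, 7) = -4
K (MAX): max(-13, -19) = -13
L (MAX): max(-9, 9, 10) = 10
C (MIN): min(-13, 10) = -13
R0 (MAX): max(17, -4, -13) = 17
MAX at R0 wants the highest of {A=17, B=-4, C=-13}, so chooses A.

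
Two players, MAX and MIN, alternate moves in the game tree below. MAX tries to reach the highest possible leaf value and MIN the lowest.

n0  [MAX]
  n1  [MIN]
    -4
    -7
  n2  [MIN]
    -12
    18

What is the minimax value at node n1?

-7

n1 (MIN): min(-4, -7) = -7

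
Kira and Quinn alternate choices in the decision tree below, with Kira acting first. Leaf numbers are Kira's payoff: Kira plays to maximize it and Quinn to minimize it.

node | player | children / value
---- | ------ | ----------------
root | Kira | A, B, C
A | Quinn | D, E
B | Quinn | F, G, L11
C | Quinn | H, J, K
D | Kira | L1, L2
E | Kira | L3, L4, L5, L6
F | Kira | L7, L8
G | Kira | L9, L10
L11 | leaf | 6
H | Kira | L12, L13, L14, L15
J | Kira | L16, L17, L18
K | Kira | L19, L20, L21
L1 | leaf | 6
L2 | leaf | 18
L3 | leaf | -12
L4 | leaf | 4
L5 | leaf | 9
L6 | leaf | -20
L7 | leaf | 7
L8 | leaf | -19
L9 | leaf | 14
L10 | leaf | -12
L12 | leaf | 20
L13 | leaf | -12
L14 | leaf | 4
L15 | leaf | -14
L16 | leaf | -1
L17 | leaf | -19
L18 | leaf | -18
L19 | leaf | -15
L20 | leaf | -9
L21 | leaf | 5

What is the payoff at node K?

5

K (Kira): max(-15, -9, 5) = 5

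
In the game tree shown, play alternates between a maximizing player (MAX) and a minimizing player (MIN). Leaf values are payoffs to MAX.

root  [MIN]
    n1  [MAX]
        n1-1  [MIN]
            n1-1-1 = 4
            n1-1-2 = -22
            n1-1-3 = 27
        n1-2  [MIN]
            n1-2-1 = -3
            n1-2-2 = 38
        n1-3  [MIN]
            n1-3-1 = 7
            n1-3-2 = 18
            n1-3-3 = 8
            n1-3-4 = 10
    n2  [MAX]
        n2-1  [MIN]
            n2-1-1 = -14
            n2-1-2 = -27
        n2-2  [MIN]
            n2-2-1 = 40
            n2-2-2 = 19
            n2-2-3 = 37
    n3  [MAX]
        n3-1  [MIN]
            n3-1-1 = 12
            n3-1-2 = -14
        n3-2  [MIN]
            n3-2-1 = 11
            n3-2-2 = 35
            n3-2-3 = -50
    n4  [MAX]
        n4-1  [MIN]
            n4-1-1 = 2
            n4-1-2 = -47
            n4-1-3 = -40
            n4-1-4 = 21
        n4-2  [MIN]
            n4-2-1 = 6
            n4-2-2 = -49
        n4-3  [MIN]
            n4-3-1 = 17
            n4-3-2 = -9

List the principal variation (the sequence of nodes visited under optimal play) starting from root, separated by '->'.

root -> n3 -> n3-1 -> n3-1-2

n1-1 (MIN): min(4, -22, 27) = -22
n1-2 (MIN): min(-3, 38) = -3
n1-3 (MIN): min(7, 18, 8, 10) = 7
n1 (MAX): max(-22, -3, 7) = 7
n2-1 (MIN): min(-14, -27) = -27
n2-2 (MIN): min(40, 19, 37) = 19
n2 (MAX): max(-27, 19) = 19
n3-1 (MIN): min(12, -14) = -14
n3-2 (MIN): min(11, 35, -50) = -50
n3 (MAX): max(-14, -50) = -14
n4-1 (MIN): min(2, -47, -40, 21) = -47
n4-2 (MIN): min(6, -49) = -49
n4-3 (MIN): min(17, -9) = -9
n4 (MAX): max(-47, -49, -9) = -9
root (MIN): min(7, 19, -14, -9) = -14
At root, MIN picks n3 (lowest: -14).
At n3, MAX picks n3-1 (highest: -14).
At n3-1, MIN picks n3-1-2 (lowest: -14).
Terminal value -14.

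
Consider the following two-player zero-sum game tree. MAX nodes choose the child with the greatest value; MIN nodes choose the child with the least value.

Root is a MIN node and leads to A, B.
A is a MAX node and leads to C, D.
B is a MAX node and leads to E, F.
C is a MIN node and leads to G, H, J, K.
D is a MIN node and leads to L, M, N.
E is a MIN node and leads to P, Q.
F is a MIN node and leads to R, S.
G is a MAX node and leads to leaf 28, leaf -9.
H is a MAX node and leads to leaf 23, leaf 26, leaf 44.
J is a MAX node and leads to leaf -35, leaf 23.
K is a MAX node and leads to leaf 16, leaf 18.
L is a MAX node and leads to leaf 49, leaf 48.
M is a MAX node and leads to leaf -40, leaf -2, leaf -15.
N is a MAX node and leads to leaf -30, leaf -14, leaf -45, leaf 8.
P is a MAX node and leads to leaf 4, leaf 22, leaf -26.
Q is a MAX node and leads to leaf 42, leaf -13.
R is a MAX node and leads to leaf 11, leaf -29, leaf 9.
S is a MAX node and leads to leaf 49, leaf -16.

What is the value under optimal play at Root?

G (MAX): max(28, -9) = 28
H (MAX): max(23, 26, 44) = 44
J (MAX): max(-35, 23) = 23
K (MAX): max(16, 18) = 18
C (MIN): min(28, 44, 23, 18) = 18
L (MAX): max(49, 48) = 49
M (MAX): max(-40, -2, -15) = -2
N (MAX): max(-30, -14, -45, 8) = 8
D (MIN): min(49, -2, 8) = -2
A (MAX): max(18, -2) = 18
P (MAX): max(4, 22, -26) = 22
Q (MAX): max(42, -13) = 42
E (MIN): min(22, 42) = 22
R (MAX): max(11, -29, 9) = 11
S (MAX): max(49, -16) = 49
F (MIN): min(11, 49) = 11
B (MAX): max(22, 11) = 22
Root (MIN): min(18, 22) = 18

18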